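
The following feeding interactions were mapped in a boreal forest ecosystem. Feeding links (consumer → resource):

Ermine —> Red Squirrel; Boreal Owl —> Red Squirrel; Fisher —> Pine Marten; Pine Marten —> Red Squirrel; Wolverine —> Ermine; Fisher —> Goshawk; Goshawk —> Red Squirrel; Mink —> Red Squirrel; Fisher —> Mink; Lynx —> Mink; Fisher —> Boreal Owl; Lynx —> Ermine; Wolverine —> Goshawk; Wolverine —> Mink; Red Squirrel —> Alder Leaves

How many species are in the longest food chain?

One longest chain: Alder Leaves → Red Squirrel → Ermine → Lynx.
It has 4 species and 3 links.

4 species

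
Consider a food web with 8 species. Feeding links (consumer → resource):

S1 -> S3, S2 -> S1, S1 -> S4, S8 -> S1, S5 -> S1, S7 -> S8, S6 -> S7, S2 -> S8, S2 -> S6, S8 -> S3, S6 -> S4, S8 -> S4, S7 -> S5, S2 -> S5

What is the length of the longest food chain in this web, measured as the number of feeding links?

5 links

One longest chain: S4 → S1 → S8 → S7 → S6 → S2.
It has 6 species and 5 links.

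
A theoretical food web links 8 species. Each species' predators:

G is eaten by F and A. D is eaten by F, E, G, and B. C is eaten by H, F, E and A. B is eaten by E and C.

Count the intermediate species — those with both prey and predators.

Intermediate species (has both prey and predators): G, B, C.
Count: 3.

3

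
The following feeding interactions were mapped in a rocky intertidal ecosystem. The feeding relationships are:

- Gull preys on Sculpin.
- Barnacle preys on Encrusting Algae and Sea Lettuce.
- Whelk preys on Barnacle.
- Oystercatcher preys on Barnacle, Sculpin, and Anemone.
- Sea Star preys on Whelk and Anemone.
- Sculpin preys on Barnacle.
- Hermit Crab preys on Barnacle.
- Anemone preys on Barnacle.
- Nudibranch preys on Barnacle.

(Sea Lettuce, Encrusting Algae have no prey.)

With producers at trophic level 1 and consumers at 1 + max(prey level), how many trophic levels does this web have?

4

Producers (level 1): Sea Lettuce, Encrusting Algae.
Sea Lettuce → Barnacle → Whelk → Sea Star gives Sea Star level 4.
No species has a prey at level 4, so no species reaches level 5.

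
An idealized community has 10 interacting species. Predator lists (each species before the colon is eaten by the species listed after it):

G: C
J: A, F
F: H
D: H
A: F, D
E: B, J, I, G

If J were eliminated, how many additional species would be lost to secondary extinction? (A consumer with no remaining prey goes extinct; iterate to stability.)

Remove J.
Round 1: A (all prey gone) → extinct.
Round 2: F (all prey gone), D (all prey gone) → extinct.
Round 3: H (all prey gone) → extinct.
No further losses. Total secondary extinctions: 4.

4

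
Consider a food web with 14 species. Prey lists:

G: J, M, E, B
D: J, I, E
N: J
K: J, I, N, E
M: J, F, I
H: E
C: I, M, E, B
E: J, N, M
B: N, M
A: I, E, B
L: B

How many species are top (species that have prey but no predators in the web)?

7

Top species (has prey, but nothing eats it): D, A, K, L, G, H, C.
Count: 7.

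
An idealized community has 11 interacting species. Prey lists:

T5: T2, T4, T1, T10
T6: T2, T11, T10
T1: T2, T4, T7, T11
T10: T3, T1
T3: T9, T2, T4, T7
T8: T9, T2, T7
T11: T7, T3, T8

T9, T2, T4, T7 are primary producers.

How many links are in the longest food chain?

5 links

One longest chain: T9 → T3 → T11 → T1 → T10 → T6.
It has 6 species and 5 links.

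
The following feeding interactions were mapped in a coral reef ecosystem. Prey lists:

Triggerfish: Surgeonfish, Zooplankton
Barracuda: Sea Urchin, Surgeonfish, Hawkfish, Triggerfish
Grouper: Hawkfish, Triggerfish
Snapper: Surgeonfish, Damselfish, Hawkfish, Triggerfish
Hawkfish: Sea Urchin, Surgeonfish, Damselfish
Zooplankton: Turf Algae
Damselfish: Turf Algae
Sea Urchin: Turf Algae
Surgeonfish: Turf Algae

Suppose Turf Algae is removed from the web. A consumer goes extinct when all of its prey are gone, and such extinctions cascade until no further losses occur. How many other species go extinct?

Remove Turf Algae.
Round 1: Sea Urchin (all prey gone), Surgeonfish (all prey gone), Zooplankton (all prey gone), Damselfish (all prey gone) → extinct.
Round 2: Hawkfish (all prey gone), Triggerfish (all prey gone) → extinct.
Round 3: Grouper (all prey gone), Barracuda (all prey gone), Snapper (all prey gone) → extinct.
No further losses. Total secondary extinctions: 9.

9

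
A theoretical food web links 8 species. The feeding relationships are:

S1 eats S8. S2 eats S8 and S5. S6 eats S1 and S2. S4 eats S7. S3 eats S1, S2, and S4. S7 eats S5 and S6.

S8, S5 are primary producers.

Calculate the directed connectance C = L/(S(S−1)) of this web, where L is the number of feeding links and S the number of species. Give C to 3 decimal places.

C = 0.196

The web has S = 8 species and L = 11 feeding links.
C = L / (S(S−1)) = 11 / 56 = 0.1964 ≈ 0.196.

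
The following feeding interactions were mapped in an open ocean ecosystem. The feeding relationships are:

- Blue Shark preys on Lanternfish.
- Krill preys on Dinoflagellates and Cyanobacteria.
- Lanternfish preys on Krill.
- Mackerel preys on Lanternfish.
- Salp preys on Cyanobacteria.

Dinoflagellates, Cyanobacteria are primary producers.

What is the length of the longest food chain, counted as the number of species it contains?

One longest chain: Dinoflagellates → Krill → Lanternfish → Mackerel.
It has 4 species and 3 links.

4 species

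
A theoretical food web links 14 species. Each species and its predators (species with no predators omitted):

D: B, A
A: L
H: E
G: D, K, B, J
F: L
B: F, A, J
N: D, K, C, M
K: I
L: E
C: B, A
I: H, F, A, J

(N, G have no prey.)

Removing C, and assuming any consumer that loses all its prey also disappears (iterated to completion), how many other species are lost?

0

Remove C.
Every predator of it retains at least one other prey: B still has G, D; A still has D, B, I.
No consumer loses all prey, so no secondary extinctions occur.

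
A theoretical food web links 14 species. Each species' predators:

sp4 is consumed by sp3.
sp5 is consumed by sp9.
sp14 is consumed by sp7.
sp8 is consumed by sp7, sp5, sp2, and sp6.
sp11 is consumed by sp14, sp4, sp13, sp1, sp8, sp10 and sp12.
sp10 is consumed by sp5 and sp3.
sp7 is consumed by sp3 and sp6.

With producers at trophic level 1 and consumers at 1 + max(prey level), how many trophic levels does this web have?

4

Producers (level 1): sp11.
sp11 → sp14 → sp7 → sp3 gives sp3 level 4.
No species has a prey at level 4, so no species reaches level 5.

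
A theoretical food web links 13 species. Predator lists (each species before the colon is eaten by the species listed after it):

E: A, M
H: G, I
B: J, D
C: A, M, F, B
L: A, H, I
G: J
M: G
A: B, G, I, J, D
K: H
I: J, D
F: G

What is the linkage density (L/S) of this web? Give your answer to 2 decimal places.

L/S = 1.85

There are L = 24 links among S = 13 species.
L/S = 24/13 = 1.8462 ≈ 1.85.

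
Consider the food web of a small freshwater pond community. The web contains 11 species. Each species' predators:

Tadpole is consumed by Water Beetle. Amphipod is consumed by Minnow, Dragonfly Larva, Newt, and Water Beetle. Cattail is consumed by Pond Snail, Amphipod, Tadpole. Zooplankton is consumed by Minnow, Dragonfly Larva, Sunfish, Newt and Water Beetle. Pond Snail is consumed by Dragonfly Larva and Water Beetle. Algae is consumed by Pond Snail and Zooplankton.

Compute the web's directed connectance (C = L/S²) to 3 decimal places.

The web has S = 11 species and L = 17 feeding links.
C = L / S² = 17 / 121 = 0.1405 ≈ 0.140.

C = 0.140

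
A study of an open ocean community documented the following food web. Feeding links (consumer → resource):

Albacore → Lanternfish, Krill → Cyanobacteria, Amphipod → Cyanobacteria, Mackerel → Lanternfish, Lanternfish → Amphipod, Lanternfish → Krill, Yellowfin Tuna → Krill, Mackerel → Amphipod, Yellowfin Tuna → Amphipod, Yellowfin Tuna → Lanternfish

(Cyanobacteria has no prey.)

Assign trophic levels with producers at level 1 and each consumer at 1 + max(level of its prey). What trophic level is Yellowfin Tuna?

Cyanobacteria is a producer → level 1.
Krill eats Cyanobacteria → level 2.
Lanternfish eats Krill (level 2); other prey at levels: Amphipod 2 → level 3.
Yellowfin Tuna eats Lanternfish (level 3); other prey at levels: Krill 2, Amphipod 2 → level 4.

Trophic level 4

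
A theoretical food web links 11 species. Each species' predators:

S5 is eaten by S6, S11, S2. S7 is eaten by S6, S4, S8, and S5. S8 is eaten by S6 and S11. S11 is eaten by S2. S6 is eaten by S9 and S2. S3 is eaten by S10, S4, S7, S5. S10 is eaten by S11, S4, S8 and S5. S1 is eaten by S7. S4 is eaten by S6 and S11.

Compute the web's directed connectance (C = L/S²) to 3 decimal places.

The web has S = 11 species and L = 23 feeding links.
C = L / S² = 23 / 121 = 0.1901 ≈ 0.190.

C = 0.190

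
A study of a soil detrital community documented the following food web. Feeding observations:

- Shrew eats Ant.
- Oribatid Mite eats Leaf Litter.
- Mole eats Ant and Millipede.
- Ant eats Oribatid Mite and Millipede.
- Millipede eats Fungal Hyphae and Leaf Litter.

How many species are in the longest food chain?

4 species

One longest chain: Leaf Litter → Oribatid Mite → Ant → Shrew.
It has 4 species and 3 links.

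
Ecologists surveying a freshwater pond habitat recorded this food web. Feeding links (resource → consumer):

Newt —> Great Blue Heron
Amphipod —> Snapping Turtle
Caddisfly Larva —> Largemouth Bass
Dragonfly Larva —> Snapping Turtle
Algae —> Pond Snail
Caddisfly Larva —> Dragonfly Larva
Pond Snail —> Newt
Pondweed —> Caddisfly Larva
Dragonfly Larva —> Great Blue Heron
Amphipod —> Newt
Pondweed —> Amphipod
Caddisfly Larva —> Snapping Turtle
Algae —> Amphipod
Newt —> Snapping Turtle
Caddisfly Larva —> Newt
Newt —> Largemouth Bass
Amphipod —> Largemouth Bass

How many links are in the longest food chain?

One longest chain: Pondweed → Caddisfly Larva → Dragonfly Larva → Great Blue Heron.
It has 4 species and 3 links.

3 links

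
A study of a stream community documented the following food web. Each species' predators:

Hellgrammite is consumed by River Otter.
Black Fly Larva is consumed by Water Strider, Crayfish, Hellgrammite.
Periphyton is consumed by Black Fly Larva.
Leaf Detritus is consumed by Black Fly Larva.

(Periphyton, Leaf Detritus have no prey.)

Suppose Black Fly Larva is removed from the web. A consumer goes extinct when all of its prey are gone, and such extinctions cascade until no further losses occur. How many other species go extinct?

Remove Black Fly Larva.
Round 1: Hellgrammite (all prey gone), Water Strider (all prey gone), Crayfish (all prey gone) → extinct.
Round 2: River Otter (all prey gone) → extinct.
No further losses. Total secondary extinctions: 4.

4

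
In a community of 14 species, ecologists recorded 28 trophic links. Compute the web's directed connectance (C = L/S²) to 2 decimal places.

C = 0.14

The web has S = 14 species and L = 28 feeding links.
C = L / S² = 28 / 196 = 0.1429 ≈ 0.14.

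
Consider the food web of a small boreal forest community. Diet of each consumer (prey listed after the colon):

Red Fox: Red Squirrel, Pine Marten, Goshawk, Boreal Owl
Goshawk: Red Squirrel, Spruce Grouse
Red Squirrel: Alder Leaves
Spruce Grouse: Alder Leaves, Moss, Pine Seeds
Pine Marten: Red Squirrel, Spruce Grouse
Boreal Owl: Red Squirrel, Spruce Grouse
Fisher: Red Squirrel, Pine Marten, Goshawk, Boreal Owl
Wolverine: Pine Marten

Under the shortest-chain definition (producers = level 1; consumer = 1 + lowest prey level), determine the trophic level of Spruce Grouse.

Alder Leaves is a producer → level 1.
Spruce Grouse eats Alder Leaves → level 2.

Trophic level 2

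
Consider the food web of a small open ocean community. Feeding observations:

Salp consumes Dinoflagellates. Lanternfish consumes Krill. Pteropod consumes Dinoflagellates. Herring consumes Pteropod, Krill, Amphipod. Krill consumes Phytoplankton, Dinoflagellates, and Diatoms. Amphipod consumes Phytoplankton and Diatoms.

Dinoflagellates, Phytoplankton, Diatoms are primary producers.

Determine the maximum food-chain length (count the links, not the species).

One longest chain: Phytoplankton → Amphipod → Herring.
It has 3 species and 2 links.

2 links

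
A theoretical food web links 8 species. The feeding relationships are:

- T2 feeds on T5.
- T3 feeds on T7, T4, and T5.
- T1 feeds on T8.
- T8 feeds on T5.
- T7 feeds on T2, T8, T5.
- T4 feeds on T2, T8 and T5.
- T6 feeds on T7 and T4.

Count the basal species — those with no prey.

1

Basal species (no prey listed): T5.
Count: 1.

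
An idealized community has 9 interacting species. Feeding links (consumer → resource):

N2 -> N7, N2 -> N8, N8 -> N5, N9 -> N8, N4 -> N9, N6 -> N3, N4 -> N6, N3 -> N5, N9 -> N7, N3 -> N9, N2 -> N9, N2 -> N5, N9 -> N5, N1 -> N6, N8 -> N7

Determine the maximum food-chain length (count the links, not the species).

One longest chain: N7 → N8 → N9 → N3 → N6 → N1.
It has 6 species and 5 links.

5 links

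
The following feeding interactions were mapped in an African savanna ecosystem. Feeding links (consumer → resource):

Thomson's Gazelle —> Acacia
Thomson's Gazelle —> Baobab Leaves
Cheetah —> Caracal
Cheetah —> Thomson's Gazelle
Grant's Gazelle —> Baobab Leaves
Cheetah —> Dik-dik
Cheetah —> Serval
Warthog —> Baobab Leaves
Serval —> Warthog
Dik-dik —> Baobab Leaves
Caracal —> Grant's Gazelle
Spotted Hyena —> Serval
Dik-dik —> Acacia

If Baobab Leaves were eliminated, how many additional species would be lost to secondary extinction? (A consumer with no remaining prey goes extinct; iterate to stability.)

5

Remove Baobab Leaves.
Round 1: Grant's Gazelle (all prey gone), Warthog (all prey gone) → extinct.
Round 2: Serval (all prey gone), Caracal (all prey gone) → extinct.
Round 3: Spotted Hyena (all prey gone) → extinct.
No further losses. Total secondary extinctions: 5.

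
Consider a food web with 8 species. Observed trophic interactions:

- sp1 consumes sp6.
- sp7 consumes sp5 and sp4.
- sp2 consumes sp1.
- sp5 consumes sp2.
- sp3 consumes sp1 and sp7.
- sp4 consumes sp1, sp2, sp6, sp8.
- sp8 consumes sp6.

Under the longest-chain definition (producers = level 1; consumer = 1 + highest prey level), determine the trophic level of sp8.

sp6 is a producer → level 1.
sp8 eats sp6 → level 2.

Trophic level 2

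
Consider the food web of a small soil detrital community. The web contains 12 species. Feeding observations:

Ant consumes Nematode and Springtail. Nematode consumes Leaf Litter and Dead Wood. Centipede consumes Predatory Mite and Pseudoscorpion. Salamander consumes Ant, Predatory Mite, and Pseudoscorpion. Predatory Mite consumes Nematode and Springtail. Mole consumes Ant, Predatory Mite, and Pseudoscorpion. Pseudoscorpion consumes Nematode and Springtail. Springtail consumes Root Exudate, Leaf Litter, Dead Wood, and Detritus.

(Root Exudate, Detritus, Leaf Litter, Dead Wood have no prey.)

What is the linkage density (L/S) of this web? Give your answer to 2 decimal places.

L/S = 1.67

There are L = 20 links among S = 12 species.
L/S = 20/12 = 1.6667 ≈ 1.67.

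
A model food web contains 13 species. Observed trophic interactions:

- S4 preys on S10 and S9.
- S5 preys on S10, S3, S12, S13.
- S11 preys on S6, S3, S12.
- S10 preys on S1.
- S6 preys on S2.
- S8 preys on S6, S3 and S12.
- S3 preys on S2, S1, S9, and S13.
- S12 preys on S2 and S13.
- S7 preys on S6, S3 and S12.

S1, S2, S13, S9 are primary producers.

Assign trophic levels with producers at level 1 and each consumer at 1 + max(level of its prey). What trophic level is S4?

Trophic level 3

S1 is a producer → level 1.
S10 eats S1 → level 2.
S4 eats S10 (level 2); other prey at levels: S9 1 → level 3.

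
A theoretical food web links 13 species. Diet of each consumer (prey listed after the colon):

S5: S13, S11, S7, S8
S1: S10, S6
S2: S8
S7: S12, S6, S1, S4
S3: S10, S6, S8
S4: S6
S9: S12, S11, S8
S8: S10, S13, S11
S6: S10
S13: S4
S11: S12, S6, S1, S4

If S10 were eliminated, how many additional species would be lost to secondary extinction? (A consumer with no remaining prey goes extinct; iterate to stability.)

4

Remove S10.
Round 1: S6 (all prey gone) → extinct.
Round 2: S1 (all prey gone), S4 (all prey gone) → extinct.
Round 3: S13 (all prey gone) → extinct.
No further losses. Total secondary extinctions: 4.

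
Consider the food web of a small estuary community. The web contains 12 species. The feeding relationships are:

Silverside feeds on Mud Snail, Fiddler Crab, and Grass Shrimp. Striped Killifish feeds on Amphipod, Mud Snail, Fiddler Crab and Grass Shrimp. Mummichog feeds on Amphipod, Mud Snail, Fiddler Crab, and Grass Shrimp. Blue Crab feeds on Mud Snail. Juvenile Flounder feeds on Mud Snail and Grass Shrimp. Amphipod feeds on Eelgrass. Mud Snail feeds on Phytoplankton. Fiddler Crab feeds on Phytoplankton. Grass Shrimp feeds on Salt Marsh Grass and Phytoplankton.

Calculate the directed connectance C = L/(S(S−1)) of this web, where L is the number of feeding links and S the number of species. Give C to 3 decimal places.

C = 0.144

The web has S = 12 species and L = 19 feeding links.
C = L / (S(S−1)) = 19 / 132 = 0.1439 ≈ 0.144.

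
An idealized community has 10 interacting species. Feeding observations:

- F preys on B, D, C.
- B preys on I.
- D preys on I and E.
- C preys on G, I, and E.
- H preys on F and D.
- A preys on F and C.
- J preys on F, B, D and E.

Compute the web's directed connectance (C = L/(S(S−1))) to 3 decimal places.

The web has S = 10 species and L = 17 feeding links.
C = L / (S(S−1)) = 17 / 90 = 0.1889 ≈ 0.189.

C = 0.189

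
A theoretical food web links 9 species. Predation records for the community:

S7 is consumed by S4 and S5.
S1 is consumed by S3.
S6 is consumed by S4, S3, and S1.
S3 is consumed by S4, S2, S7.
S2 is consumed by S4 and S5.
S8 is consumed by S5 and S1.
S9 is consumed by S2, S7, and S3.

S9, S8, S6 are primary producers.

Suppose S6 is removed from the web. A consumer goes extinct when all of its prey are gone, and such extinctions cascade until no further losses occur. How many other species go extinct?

0

Remove S6.
Every predator of it retains at least one other prey: S1 still has S8; S3 still has S9, S1; S4 still has S3, S7, S2.
No consumer loses all prey, so no secondary extinctions occur.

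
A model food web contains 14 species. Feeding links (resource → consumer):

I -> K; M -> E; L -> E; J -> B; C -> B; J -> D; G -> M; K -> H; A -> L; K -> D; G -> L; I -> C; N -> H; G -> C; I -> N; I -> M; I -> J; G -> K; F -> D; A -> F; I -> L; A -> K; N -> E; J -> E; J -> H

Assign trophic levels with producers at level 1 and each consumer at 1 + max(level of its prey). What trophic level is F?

Trophic level 2

A is a producer → level 1.
F eats A → level 2.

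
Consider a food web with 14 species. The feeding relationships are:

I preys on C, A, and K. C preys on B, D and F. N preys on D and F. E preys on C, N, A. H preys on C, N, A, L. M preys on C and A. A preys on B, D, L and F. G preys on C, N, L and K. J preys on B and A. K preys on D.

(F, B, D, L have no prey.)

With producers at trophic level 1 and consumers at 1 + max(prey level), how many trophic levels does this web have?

Producers (level 1): F, B, D, L.
F → A → J gives J level 3.
No species has a prey at level 3, so no species reaches level 4.

3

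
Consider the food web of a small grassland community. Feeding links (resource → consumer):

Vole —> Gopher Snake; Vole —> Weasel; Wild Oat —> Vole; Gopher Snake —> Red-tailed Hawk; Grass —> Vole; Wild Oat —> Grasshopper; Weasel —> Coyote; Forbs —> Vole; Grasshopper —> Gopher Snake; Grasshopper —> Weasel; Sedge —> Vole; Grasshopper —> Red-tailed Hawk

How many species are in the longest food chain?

4 species

One longest chain: Sedge → Vole → Gopher Snake → Red-tailed Hawk.
It has 4 species and 3 links.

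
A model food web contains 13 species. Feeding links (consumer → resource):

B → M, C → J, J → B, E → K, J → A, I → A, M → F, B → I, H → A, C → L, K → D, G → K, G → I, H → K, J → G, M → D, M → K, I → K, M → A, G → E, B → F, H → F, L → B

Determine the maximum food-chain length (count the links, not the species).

One longest chain: D → K → E → G → J → C.
It has 6 species and 5 links.

5 links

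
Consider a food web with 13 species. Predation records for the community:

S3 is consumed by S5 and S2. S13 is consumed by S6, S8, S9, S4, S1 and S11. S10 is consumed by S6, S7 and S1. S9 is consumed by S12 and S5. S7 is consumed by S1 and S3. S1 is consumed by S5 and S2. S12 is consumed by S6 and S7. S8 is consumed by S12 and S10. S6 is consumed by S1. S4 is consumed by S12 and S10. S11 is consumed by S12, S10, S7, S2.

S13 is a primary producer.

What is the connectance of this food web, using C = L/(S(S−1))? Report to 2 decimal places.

The web has S = 13 species and L = 28 feeding links.
C = L / (S(S−1)) = 28 / 156 = 0.1795 ≈ 0.18.

C = 0.18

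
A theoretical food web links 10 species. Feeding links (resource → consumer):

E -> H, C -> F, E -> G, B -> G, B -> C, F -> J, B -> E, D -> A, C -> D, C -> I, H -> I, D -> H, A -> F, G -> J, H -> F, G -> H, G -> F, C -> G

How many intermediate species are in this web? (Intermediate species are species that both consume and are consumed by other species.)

7

Intermediate species (has both prey and predators): C, E, D, G, H, A, F.
Count: 7.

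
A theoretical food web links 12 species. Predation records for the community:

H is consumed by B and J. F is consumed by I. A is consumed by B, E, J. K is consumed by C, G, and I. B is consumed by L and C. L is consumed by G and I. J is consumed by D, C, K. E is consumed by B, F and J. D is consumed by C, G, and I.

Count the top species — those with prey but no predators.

3

Top species (has prey, but nothing eats it): G, I, C.
Count: 3.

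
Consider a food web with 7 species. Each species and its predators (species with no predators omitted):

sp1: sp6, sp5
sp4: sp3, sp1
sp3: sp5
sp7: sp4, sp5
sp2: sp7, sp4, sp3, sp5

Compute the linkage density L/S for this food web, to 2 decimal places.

There are L = 11 links among S = 7 species.
L/S = 11/7 = 1.5714 ≈ 1.57.

L/S = 1.57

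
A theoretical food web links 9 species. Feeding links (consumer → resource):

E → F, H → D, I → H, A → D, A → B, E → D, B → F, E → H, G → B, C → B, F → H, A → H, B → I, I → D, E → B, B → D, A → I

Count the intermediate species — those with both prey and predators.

Intermediate species (has both prey and predators): H, F, I, B.
Count: 4.

4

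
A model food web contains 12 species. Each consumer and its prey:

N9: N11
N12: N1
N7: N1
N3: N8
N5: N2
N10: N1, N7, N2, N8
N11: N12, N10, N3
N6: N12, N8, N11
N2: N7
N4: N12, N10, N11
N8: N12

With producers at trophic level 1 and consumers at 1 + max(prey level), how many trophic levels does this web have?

6

Producers (level 1): N1.
N1 → N7 → N2 → N10 → N11 → N9 gives N9 level 6.
No species has a prey at level 6, so no species reaches level 7.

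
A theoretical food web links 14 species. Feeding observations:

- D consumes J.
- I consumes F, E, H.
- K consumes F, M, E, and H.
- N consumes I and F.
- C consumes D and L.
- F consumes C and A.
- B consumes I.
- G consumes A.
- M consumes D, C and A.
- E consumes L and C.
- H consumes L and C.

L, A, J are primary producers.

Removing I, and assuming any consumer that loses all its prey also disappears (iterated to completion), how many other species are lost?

Remove I.
Round 1: B (all prey gone) → extinct.
No further losses. Total secondary extinctions: 1.

1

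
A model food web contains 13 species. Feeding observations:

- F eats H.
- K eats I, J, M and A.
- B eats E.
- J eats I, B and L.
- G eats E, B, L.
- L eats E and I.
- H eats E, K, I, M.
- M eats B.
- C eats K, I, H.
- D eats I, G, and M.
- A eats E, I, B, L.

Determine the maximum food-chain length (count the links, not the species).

5 links

One longest chain: E → B → J → K → H → C.
It has 6 species and 5 links.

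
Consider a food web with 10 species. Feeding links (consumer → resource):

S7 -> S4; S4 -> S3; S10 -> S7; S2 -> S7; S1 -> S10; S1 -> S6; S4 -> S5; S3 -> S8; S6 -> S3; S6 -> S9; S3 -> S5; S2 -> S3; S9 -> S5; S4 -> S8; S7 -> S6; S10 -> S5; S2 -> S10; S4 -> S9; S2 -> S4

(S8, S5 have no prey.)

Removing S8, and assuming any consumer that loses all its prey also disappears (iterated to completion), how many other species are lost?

Remove S8.
Every predator of it retains at least one other prey: S3 still has S5; S4 still has S5, S3, S9.
No consumer loses all prey, so no secondary extinctions occur.

0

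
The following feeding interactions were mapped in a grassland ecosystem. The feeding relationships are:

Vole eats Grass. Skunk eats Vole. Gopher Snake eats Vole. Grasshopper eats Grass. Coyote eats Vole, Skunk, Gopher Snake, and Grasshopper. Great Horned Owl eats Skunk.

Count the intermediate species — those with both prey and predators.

Intermediate species (has both prey and predators): Vole, Grasshopper, Gopher Snake, Skunk.
Count: 4.

4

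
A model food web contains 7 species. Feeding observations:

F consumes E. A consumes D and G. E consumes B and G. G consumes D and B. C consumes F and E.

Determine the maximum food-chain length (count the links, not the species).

4 links

One longest chain: D → G → E → F → C.
It has 5 species and 4 links.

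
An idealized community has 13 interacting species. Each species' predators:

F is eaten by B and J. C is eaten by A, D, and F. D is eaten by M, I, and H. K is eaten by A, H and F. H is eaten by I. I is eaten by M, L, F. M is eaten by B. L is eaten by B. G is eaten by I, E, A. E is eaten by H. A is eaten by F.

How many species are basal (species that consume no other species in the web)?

Basal species (no prey listed): C, K, G.
Count: 3.

3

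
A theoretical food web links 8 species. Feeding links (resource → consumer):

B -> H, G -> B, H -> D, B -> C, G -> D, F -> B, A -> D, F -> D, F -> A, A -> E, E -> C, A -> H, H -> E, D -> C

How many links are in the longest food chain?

4 links

One longest chain: F → A → H → D → C.
It has 5 species and 4 links.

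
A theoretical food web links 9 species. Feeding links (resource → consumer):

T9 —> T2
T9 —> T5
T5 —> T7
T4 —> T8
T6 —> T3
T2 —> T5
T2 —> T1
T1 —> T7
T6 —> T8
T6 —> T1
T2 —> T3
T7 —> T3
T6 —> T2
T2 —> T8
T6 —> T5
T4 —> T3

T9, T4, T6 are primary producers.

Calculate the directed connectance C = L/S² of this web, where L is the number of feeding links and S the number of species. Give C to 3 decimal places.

The web has S = 9 species and L = 16 feeding links.
C = L / S² = 16 / 81 = 0.1975 ≈ 0.198.

C = 0.198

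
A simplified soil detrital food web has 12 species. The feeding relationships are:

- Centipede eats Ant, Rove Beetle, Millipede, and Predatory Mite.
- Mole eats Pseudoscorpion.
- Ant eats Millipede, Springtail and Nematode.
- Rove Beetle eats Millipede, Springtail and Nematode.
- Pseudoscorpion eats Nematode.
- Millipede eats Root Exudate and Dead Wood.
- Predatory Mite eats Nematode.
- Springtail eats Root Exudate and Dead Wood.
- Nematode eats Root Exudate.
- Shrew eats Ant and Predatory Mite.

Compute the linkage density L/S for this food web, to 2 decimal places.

There are L = 20 links among S = 12 species.
L/S = 20/12 = 1.6667 ≈ 1.67.

L/S = 1.67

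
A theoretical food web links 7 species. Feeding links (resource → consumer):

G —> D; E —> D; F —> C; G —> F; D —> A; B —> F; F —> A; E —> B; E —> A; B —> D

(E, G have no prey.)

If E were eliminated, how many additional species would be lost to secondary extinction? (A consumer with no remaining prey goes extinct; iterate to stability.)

1

Remove E.
Round 1: B (all prey gone) → extinct.
No further losses. Total secondary extinctions: 1.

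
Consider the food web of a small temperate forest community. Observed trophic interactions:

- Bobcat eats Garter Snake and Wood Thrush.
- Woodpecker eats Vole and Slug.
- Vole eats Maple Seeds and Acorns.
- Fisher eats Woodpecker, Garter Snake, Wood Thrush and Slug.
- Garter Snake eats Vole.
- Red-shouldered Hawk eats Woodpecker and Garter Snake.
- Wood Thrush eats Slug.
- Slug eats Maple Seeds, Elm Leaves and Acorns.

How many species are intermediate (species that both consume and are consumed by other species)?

5

Intermediate species (has both prey and predators): Vole, Slug, Garter Snake, Wood Thrush, Woodpecker.
Count: 5.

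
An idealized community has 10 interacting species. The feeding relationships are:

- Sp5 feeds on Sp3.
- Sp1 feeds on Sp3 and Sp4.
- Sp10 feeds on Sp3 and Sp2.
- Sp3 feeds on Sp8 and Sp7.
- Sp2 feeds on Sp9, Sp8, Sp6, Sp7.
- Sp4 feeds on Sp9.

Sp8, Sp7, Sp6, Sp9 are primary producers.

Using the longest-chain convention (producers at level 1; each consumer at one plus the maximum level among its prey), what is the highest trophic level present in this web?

Producers (level 1): Sp8, Sp7, Sp6, Sp9.
Sp8 → Sp3 → Sp5 gives Sp5 level 3.
No species has a prey at level 3, so no species reaches level 4.

3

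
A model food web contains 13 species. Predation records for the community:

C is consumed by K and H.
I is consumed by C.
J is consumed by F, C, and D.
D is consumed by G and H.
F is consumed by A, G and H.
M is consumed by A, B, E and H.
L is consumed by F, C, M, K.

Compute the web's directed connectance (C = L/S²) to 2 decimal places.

C = 0.11

The web has S = 13 species and L = 19 feeding links.
C = L / S² = 19 / 169 = 0.1124 ≈ 0.11.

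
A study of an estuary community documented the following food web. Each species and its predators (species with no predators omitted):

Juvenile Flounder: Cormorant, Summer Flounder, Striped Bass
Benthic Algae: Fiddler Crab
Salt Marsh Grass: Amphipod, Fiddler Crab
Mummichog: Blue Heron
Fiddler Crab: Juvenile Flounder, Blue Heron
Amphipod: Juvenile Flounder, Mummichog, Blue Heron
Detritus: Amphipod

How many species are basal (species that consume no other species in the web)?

3

Basal species (no prey listed): Benthic Algae, Salt Marsh Grass, Detritus.
Count: 3.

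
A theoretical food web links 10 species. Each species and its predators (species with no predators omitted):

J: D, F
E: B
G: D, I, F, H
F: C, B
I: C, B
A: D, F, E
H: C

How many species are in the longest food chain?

3 species

One longest chain: G → I → C.
It has 3 species and 2 links.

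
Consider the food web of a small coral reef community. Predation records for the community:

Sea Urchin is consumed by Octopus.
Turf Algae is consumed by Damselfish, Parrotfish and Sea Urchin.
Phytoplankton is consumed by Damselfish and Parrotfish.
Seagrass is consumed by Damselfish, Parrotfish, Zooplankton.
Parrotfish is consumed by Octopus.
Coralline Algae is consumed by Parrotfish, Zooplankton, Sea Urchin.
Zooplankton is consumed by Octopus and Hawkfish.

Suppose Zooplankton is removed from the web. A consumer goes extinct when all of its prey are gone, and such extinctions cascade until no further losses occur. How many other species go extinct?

1

Remove Zooplankton.
Round 1: Hawkfish (all prey gone) → extinct.
No further losses. Total secondary extinctions: 1.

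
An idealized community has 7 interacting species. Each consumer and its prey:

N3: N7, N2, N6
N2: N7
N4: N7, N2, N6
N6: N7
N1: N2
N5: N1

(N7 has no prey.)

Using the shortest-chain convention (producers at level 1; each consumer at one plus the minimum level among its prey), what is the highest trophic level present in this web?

4

Producers (level 1): N7.
Following each consumer down to its lowest-level prey: N7 → N2 → N1 → N5 (levels 1 through 4).
All prey of N5 (N1 3) are at level 3 or above, so N5 is at level 1 + 3 = 4.
Every consumer has at least one prey at level 3 or below, so none exceeds level 4.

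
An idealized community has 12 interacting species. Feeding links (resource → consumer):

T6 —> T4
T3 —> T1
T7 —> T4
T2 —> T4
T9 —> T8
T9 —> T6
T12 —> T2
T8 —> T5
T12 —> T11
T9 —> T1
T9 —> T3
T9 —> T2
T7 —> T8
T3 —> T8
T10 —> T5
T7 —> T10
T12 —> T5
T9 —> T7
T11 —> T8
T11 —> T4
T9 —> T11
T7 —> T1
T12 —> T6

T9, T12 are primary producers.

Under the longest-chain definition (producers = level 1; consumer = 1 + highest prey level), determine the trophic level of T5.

T9 is a producer → level 1.
T11 eats T9 (level 1); other prey at levels: T12 1 → level 2.
T8 eats T11 (level 2); other prey at levels: T9 1, T7 2, T3 2 → level 3.
T5 eats T8 (level 3); other prey at levels: T12 1, T10 3 → level 4.

Trophic level 4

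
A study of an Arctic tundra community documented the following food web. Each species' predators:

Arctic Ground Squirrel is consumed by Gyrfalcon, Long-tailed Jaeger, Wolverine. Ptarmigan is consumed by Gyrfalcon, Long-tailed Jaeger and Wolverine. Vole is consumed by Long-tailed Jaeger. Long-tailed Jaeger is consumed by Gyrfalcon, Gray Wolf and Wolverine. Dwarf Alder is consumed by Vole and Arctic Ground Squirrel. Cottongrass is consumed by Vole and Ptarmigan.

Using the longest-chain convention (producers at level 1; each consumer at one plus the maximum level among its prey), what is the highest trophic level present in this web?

Producers (level 1): Cottongrass, Dwarf Alder.
Cottongrass → Vole → Long-tailed Jaeger → Gray Wolf gives Gray Wolf level 4.
No species has a prey at level 4, so no species reaches level 5.

4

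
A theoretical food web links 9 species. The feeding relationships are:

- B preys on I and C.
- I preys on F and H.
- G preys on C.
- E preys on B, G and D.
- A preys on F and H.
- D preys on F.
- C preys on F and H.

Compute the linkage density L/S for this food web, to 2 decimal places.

L/S = 1.44

There are L = 13 links among S = 9 species.
L/S = 13/9 = 1.4444 ≈ 1.44.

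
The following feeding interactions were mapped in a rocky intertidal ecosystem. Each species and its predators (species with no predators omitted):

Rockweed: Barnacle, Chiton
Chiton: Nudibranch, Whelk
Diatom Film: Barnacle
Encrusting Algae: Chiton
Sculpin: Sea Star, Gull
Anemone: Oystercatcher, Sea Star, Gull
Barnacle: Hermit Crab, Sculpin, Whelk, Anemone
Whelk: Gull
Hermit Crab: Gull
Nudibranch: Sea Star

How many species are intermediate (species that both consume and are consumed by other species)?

Intermediate species (has both prey and predators): Barnacle, Chiton, Hermit Crab, Sculpin, Nudibranch, Whelk, Anemone.
Count: 7.

7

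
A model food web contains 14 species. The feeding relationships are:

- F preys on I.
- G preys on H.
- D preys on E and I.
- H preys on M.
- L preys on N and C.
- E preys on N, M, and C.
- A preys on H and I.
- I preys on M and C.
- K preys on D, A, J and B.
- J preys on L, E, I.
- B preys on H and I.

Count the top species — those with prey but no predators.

Top species (has prey, but nothing eats it): G, F, K.
Count: 3.

3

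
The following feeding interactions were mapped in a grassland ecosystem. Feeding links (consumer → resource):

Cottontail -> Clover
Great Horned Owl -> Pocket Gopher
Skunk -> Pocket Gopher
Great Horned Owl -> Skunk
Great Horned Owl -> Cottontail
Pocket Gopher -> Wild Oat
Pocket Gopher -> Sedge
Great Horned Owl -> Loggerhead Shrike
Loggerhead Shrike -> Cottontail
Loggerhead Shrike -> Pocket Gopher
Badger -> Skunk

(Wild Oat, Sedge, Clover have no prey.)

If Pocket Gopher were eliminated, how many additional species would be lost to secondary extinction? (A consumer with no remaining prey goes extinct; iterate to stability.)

2

Remove Pocket Gopher.
Round 1: Skunk (all prey gone) → extinct.
Round 2: Badger (all prey gone) → extinct.
No further losses. Total secondary extinctions: 2.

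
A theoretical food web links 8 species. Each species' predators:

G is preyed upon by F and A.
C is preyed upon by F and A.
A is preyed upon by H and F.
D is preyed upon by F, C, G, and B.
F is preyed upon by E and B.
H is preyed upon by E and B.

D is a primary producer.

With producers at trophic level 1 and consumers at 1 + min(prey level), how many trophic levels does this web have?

4

Producers (level 1): D.
Following each consumer down to its lowest-level prey: D → G → A → H (levels 1 through 4).
All prey of H (A 3) are at level 3 or above, so H is at level 1 + 3 = 4.
Every consumer has at least one prey at level 3 or below, so none exceeds level 4.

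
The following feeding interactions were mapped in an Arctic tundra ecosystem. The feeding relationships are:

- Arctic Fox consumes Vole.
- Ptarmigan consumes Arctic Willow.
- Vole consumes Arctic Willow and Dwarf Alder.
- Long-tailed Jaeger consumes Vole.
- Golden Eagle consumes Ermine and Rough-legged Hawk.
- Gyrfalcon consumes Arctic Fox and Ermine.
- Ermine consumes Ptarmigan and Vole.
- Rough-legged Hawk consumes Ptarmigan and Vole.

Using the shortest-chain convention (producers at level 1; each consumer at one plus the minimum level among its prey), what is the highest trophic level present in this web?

Producers (level 1): Dwarf Alder, Arctic Willow.
Following each consumer down to its lowest-level prey: Dwarf Alder → Vole → Arctic Fox → Gyrfalcon (levels 1 through 4).
All prey of Gyrfalcon (Arctic Fox 3, Ermine 3) are at level 3 or above, so Gyrfalcon is at level 1 + 3 = 4.
Every consumer has at least one prey at level 3 or below, so none exceeds level 4.

4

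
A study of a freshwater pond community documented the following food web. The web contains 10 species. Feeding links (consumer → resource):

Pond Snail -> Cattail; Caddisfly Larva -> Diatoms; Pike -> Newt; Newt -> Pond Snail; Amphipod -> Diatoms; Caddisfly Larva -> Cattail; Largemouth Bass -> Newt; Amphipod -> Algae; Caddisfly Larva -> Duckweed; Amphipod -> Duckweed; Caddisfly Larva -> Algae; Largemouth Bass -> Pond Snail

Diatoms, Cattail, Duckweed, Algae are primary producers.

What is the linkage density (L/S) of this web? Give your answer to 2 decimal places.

There are L = 12 links among S = 10 species.
L/S = 12/10 = 1.2000 ≈ 1.20.

L/S = 1.20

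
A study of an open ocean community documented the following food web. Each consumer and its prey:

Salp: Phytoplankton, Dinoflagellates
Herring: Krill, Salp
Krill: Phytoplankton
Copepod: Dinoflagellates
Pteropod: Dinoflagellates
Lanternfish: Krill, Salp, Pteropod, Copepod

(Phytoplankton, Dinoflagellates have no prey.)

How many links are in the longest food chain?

One longest chain: Phytoplankton → Krill → Lanternfish.
It has 3 species and 2 links.

2 links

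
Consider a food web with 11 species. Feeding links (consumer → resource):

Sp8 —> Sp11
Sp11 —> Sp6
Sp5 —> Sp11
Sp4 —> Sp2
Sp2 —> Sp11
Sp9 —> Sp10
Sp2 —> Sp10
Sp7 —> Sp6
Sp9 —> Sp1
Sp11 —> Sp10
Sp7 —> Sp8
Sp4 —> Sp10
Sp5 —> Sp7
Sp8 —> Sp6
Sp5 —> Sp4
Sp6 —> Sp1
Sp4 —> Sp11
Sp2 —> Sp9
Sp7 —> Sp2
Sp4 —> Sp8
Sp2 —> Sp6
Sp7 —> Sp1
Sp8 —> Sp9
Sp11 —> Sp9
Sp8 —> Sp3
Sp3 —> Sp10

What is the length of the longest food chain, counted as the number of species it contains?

6 species

One longest chain: Sp1 → Sp6 → Sp11 → Sp2 → Sp4 → Sp5.
It has 6 species and 5 links.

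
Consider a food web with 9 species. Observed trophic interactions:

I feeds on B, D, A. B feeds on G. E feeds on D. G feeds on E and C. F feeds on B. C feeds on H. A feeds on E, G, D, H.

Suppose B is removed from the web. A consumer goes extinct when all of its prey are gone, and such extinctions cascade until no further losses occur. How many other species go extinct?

1

Remove B.
Round 1: F (all prey gone) → extinct.
No further losses. Total secondary extinctions: 1.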